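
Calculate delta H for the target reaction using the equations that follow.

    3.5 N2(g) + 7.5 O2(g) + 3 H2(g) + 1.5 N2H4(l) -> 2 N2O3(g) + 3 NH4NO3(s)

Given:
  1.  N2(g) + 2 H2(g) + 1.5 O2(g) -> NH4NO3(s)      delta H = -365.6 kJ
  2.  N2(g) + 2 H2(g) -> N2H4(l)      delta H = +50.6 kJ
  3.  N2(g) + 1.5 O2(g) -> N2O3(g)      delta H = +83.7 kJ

delta H = -1005.3 kJ

eq. 1 × 3 (scale by 3 for the 3 NH4NO3(s)): (3)·(-365.6) = -1096.8 kJ
eq. 2 reversed and × 3/2 (N2H4(l) must end up as a reactant; scale by 3/2 for the 3/2 N2H4(l)): (-3/2)·(+50.6) = -75.9 kJ
eq. 3 × 2 (scale by 2 for the 2 N2O3(g)): (2)·(+83.7) = +167.4 kJ
delta H = (-1096.8) + (-75.9) + (+167.4) = -1005.3 kJ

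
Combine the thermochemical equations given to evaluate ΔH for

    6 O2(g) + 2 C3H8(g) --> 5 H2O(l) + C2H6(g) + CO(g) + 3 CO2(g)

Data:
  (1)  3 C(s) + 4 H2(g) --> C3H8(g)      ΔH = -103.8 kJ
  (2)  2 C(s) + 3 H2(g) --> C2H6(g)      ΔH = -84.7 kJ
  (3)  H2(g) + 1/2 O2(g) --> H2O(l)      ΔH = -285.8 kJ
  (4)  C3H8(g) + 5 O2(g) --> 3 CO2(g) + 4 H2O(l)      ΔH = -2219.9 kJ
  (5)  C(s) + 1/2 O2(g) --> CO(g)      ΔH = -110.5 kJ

ΔH = -2597.1 kJ

(1) reversed: +103.8 kJ
(2) as written: -84.7 kJ
(3) as written: -285.8 kJ
(4) as written: -2219.9 kJ
(5) as written: -110.5 kJ
Combining the equations, ΔH = (+103.8) + (-84.7) + (-285.8) + (-2219.9) + (-110.5) = -2597.1 kJ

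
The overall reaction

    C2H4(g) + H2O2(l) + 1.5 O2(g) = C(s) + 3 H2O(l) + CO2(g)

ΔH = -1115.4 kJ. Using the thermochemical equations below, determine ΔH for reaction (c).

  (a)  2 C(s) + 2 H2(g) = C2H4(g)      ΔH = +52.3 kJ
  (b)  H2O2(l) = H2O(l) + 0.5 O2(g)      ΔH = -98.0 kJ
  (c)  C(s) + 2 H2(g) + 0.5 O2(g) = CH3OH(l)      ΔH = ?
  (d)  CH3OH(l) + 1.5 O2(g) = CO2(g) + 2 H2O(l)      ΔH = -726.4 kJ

ΔH = -238.7 kJ

(a) reversed (reverse to put C2H4(g) on the reactant side): -52.3 kJ
(b) as written (H2O2(l) already on the reactant side): -98.0 kJ
(c) as written: contributes x
(d) as written (CO2(g) already on the product side): -726.4 kJ
-1115.4 = (-52.3) + (-98.0) + (-726.4) + x
x = (-1115.4 − (-876.7)) / (1) = -238.7 kJ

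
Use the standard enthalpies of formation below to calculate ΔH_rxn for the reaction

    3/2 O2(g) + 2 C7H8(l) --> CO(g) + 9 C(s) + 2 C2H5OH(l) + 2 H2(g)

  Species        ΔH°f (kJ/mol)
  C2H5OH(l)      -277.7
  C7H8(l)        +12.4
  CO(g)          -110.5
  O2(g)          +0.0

ΔH_rxn = -690.7 kJ/mol

ΔH°rxn = Σ nΔHf°(products) − Σ nΔHf°(reactants).
Products: 1·(-110.5) + 9·(+0.0) + 2·(-277.7) + 2·(+0.0) = -665.9
Reactants: 3/2·(+0.0) + 2·(+12.4) = +24.8
ΔH_rxn = (-665.9) − (+24.8) = -690.7 kJ/mol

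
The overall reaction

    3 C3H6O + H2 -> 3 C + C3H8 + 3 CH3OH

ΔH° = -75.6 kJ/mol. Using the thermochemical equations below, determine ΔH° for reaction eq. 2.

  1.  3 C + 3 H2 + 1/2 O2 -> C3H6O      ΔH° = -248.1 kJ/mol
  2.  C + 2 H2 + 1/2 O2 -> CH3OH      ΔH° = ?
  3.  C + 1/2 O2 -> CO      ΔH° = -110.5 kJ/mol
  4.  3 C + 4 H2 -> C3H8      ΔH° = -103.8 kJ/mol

eq. 1 reversed and × 3: (-3)·(-248.1) = +744.3 kJ/mol
eq. 2 × 3: contributes 3·x
eq. 3: not needed.
eq. 4 as written: -103.8 kJ/mol
-75.6 = (+744.3) + (-103.8) + 3·x
x = (-75.6 − (+640.5)) / (3) = -238.7 kJ/mol

ΔH° = -238.7 kJ/mol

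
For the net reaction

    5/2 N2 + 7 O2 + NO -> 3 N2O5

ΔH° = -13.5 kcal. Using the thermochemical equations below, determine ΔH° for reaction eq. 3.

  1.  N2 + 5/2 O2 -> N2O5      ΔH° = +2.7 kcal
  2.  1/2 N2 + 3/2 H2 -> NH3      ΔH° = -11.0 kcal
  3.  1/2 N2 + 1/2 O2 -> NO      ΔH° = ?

ΔH° = 21.6 kcal

eq. 1 × 3 (×3 to match 3 N2O5 in the target): (3)·(+2.7) = +8.1 kcal
eq. 2: not needed (H2 appears nowhere else).
eq. 3 reversed (reverse to put NO on the reactant side): contributes −x
-13.5 = (+8.1) − x
x = (-13.5 − (+8.1)) / (-1) = 21.6 kcal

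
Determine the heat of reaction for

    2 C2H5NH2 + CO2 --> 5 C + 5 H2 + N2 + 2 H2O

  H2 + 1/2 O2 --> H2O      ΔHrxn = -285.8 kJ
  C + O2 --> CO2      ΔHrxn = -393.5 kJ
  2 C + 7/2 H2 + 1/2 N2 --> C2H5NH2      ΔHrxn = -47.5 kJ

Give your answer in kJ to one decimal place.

equation 1 × 2: (2)·(-285.8) = -571.6 kJ
equation 2 reversed: +393.5 kJ
equation 3 reversed and × 2: (-2)·(-47.5) = +95.0 kJ
Summing the manipulated equations, ΔHrxn = (2)·(-285.8) + (-1)·(-393.5) + (-2)·(-47.5) = -83.1 kJ

ΔHrxn = -83.1 kJ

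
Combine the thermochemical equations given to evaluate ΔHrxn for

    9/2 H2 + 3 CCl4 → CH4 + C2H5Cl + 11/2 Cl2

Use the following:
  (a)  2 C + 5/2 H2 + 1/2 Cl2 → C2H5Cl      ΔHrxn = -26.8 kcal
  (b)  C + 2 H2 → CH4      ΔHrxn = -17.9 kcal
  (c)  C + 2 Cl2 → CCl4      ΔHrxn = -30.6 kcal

(a) as written: -26.8 kcal
(b) as written: -17.9 kcal
(c) reversed and × 3: (-3)·(-30.6) = +91.8 kcal
ΔHrxn = (-26.8) + (-17.9) + (+91.8) = 47.1 kcal

ΔHrxn = 47.1 kcal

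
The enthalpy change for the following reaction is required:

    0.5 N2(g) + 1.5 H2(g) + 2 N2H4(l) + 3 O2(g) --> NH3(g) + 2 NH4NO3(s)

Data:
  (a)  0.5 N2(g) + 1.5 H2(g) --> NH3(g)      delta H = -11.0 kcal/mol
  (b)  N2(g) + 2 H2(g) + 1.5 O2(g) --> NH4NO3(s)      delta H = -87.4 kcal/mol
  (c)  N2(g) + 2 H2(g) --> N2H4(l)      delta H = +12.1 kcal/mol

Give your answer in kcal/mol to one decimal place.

(a) as written (NH3(g) already on the product side): -11.0 kcal/mol
(b) × 2 (×2 to match 2 NH4NO3(s) in the target): (2)·(-87.4) = -174.8 kcal/mol
(c) reversed and × 2 (reverse to put N2H4(l) on the reactant side; scale by 2 for the 2 N2H4(l)): (-2)·(+12.1) = -24.2 kcal/mol
Summing the manipulated equations, delta H = (1)·(-11.0) + (2)·(-87.4) + (-2)·(+12.1) = -210.0 kcal/mol

delta H = -210.0 kcal/mol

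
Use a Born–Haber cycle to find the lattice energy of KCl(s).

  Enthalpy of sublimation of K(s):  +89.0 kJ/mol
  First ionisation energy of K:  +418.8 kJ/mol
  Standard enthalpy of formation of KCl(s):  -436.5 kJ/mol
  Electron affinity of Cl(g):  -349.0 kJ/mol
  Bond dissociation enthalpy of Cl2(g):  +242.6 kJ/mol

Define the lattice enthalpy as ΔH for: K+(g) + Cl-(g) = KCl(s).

ΔHf° = 1·ΔHsub + 1·(ΣIE) + 1/2·D(Cl2) + 1·EA + U
-436.5 = 1·(+89.0) + 1·(+418.8) + 1/2·(+242.6) + 1·(-349.0) + U
U = -436.5 − (+280.1) = -716.6 kJ/mol

U = -716.6 kJ/mol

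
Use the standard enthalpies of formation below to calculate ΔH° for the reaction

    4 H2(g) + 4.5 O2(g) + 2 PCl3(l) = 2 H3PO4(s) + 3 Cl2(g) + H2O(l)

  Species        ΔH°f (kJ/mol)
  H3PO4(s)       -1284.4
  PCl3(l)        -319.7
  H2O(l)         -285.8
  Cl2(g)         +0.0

ΔH° = -2215.2 kJ/mol

Products: 2·(-1284.4) + 3·(+0.0) + 1·(-285.8) = -2854.6
Reactants: 4·(+0.0) + 9/2·(+0.0) + 2·(-319.7) = -639.4
ΔH° = (-2854.6) − (-639.4) = -2215.2 kJ/mol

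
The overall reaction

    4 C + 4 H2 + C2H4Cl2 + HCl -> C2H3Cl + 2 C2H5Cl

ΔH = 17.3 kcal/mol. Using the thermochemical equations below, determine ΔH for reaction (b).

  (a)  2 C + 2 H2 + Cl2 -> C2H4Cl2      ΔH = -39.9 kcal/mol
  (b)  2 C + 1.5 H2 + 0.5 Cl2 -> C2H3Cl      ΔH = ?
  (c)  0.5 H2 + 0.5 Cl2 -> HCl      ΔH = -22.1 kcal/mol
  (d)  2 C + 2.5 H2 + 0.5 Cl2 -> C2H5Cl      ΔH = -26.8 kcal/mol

(a) reversed: +39.9 kcal/mol
(b) as written: contributes x
(c) reversed: +22.1 kcal/mol
(d) × 2: (2)·(-26.8) = -53.6 kcal/mol
+17.3 = (+39.9) + (+22.1) + (-53.6) + x
x = (+17.3 − (+8.4)) / (1) = 8.9 kcal/mol

ΔH = 8.9 kcal/mol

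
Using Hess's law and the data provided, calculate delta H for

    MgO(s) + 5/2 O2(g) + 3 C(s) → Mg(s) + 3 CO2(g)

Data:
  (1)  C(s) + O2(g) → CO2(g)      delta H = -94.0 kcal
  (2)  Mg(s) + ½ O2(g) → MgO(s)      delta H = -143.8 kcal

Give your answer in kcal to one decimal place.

delta H = -138.2 kcal

(1) × 3: (3)·(-94.0) = -282.0 kcal
(2) reversed: +143.8 kcal
delta H = (3)·(-94.0) + (-1)·(-143.8) = -138.2 kcal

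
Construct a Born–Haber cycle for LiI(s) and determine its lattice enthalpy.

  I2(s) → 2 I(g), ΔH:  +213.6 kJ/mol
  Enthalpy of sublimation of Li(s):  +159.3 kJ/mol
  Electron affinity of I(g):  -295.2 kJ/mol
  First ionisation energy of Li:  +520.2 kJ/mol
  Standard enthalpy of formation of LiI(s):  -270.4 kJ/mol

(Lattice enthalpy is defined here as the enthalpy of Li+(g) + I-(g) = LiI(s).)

U = -761.5 kJ/mol

ΔHf° = 1·ΔHsub + 1·(ΣIE) + 1/2·D(I2) + 1·EA + U
-270.4 = 1·(+159.3) + 1·(+520.2) + 1/2·(+213.6) + 1·(-295.2) + U
U = -270.4 − (+491.1) = -761.5 kJ/mol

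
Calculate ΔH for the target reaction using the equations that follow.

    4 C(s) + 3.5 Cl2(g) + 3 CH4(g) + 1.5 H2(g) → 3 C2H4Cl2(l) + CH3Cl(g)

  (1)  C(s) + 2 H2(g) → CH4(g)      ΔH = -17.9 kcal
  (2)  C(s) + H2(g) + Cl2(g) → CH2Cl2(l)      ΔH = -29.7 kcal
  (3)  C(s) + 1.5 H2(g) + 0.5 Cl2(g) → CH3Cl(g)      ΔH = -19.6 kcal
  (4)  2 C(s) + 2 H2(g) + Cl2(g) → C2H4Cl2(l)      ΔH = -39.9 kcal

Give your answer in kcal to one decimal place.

ΔH = -85.6 kcal

(1) reversed and × 3: (-3)·(-17.9) = +53.7 kcal
(2): not needed.
(3) as written: -19.6 kcal
(4) × 3: (3)·(-39.9) = -119.7 kcal
ΔH = (+53.7) + (-19.6) + (-119.7) = -85.6 kcal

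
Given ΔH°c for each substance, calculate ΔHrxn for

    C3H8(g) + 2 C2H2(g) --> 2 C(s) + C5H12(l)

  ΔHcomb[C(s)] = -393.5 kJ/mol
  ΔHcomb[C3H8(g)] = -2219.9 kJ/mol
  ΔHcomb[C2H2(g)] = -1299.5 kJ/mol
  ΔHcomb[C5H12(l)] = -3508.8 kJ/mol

With combustion enthalpies, reactants minus products:
= [1·(-2219.9) + 2·(-1299.5)] − [2·(-393.5) + 1·(-3508.8)]
= -523.1 kJ/mol

ΔHrxn = -523.1 kJ/mol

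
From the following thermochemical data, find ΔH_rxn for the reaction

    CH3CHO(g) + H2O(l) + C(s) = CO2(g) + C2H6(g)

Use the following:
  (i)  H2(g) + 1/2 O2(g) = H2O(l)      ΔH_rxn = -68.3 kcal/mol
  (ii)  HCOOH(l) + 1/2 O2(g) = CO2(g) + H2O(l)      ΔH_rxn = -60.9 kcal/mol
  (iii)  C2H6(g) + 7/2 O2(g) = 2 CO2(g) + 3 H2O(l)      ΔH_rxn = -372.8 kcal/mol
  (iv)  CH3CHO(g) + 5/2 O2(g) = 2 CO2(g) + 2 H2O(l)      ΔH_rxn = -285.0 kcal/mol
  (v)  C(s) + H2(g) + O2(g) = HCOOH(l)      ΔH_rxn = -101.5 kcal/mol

(i) reversed: +68.3 kcal/mol
(ii) as written: -60.9 kcal/mol
(iii) reversed (C2H6(g) must end up as a product): +372.8 kcal/mol
(iv) as written (CH3CHO(g) already on the reactant side): -285.0 kcal/mol
(v) as written (C(s) already on the reactant side): -101.5 kcal/mol
ΔH_rxn = (-1)·(-68.3) + (1)·(-60.9) + (-1)·(-372.8) + (1)·(-285.0) + (1)·(-101.5) = -6.3 kcal/mol

ΔH_rxn = -6.3 kcal/mol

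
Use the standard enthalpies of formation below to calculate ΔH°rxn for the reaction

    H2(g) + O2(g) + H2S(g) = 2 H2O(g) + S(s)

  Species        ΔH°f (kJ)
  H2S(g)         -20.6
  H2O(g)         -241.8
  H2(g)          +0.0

Products: 2·(-241.8) + 1·(+0.0) = -483.6
Reactants: 1·(+0.0) + 1·(+0.0) + 1·(-20.6) = -20.6
ΔH°rxn = (-483.6) − (-20.6) = -463.0 kJ

ΔH°rxn = -463.0 kJ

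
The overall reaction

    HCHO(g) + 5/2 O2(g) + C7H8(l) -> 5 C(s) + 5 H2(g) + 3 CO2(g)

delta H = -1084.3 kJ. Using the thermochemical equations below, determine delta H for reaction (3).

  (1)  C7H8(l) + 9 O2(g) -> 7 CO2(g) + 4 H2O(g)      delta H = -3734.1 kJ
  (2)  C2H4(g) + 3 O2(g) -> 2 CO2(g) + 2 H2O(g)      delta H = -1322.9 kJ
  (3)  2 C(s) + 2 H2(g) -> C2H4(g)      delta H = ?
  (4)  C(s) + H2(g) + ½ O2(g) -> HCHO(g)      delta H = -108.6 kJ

(1) as written: -3734.1 kJ
(2) reversed and × 2: (-2)·(-1322.9) = +2645.8 kJ
(3) reversed and × 2: contributes −2·x
(4) reversed: +108.6 kJ
-1084.3 = (-3734.1) + (+2645.8) + (+108.6) − 2·x
x = (-1084.3 − (-979.7)) / (-2) = 52.3 kJ

delta H = 52.3 kJ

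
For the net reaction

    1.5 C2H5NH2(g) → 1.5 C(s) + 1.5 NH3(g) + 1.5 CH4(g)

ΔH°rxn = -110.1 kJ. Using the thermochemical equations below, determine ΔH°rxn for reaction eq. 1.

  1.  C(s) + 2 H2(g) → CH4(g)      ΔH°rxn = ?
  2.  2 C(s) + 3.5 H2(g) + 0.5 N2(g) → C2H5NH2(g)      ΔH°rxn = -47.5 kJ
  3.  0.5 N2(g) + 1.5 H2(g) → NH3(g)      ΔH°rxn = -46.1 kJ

eq. 1 × 3/2: contributes 3/2·x
eq. 2 reversed and × 3/2: (-3/2)·(-47.5) = +71.25 kJ
eq. 3 × 3/2: (3/2)·(-46.1) = -69.15 kJ
-110.1 = (+71.25) + (-69.15) + 3/2·x
x = (-110.1 − (+2.1)) / (3/2) = -74.8 kJ

ΔH°rxn = -74.8 kJ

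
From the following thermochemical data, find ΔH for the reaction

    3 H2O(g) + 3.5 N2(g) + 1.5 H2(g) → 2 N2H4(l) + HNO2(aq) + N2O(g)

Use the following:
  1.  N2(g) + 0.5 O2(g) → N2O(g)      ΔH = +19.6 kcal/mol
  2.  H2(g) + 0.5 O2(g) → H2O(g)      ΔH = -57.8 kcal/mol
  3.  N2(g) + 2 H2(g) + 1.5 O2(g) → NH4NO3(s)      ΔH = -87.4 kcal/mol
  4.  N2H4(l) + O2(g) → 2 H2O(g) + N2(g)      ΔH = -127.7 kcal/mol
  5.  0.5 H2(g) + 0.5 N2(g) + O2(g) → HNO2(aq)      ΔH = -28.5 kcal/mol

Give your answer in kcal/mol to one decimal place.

eq. 1 as written: +19.6 kcal/mol
eq. 2 as written: -57.8 kcal/mol
eq. 3: not needed.
eq. 4 reversed and × 2: (-2)·(-127.7) = +255.4 kcal/mol
eq. 5 as written: -28.5 kcal/mol
By Hess's law, ΔH = (1)·(+19.6) + (1)·(-57.8) + (-2)·(-127.7) + (1)·(-28.5) = 188.7 kcal/mol

ΔH = 188.7 kcal/mol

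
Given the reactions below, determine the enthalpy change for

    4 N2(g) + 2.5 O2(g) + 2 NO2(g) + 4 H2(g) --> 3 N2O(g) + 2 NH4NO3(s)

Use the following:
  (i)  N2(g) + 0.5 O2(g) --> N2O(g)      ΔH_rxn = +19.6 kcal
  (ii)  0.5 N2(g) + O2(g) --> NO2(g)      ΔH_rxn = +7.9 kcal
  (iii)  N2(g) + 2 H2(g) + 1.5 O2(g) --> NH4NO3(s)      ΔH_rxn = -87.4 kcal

ΔH_rxn = -131.8 kcal

(i) × 3: (3)·(+19.6) = +58.8 kcal
(ii) reversed and × 2: (-2)·(+7.9) = -15.8 kcal
(iii) × 2: (2)·(-87.4) = -174.8 kcal
Combining the equations, ΔH_rxn = (3)·(+19.6) + (-2)·(+7.9) + (2)·(-87.4) = -131.8 kcal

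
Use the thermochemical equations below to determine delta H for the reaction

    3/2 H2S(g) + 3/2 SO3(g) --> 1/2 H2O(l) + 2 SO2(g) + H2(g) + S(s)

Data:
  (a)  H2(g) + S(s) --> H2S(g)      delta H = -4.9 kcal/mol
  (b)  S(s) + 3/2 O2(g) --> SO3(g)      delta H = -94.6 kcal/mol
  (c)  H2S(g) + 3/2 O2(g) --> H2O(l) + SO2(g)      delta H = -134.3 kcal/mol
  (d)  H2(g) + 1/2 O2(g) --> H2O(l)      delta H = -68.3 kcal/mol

delta H = -26.7 kcal/mol

(a) × 1/2: (1/2)·(-4.9) = -2.45 kcal/mol
(b) reversed and × 3/2: (-3/2)·(-94.6) = +141.9 kcal/mol
(c) × 2: (2)·(-134.3) = -268.6 kcal/mol
(d) reversed and × 3/2: (-3/2)·(-68.3) = +102.45 kcal/mol
delta H = (-2.45) + (+141.9) + (-268.6) + (+102.45) = -26.7 kcal/mol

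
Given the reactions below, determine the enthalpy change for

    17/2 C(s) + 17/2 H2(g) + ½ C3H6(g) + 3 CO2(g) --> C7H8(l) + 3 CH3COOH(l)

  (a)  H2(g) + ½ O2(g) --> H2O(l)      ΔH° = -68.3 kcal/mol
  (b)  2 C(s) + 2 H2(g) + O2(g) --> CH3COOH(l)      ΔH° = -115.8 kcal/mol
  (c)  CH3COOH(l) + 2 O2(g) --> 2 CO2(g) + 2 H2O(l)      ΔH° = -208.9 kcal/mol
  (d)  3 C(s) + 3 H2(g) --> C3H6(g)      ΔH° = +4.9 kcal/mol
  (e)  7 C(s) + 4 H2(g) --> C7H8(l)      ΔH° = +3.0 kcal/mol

ΔH° = -64.7 kcal/mol

(a) × 3: (3)·(-68.3) = -204.9 kcal/mol
(b) × 3/2: (3/2)·(-115.8) = -173.7 kcal/mol
(c) reversed and × 3/2 (reverse to put CO2(g) on the reactant side; ×3/2 to match 3 CO2(g) in the target): (-3/2)·(-208.9) = +313.35 kcal/mol
(d) reversed and × 1/2 (C3H6(g) must end up as a reactant; ×1/2 to match 1/2 C3H6(g) in the target): (-1/2)·(+4.9) = -2.45 kcal/mol
(e) as written (C7H8(l) already on the product side): +3.0 kcal/mol
Combining the equations, ΔH° = (-204.9) + (-173.7) + (+313.35) + (-2.45) + (+3.0) = -64.7 kcal/mol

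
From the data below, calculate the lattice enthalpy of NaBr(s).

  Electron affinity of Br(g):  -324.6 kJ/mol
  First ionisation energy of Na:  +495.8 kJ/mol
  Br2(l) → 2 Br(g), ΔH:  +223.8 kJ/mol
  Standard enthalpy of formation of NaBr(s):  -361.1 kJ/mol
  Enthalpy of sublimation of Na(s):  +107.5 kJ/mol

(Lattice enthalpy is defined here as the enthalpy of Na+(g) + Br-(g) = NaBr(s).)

ΔHf° = 1·ΔHsub + 1·(ΣIE) + 1/2·D(Br2) + 1·EA + U
-361.1 = 1·(+107.5) + 1·(+495.8) + 1/2·(+223.8) + 1·(-324.6) + U
U = -361.1 − (+390.6) = -751.7 kJ/mol

U = -751.7 kJ/mol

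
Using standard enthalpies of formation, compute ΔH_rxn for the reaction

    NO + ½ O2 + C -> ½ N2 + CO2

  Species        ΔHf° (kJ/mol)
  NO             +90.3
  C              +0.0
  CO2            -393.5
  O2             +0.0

ΔH°rxn = Σ nΔHf°(products) − Σ nΔHf°(reactants).
Products: 1/2·(+0.0) + 1·(-393.5) = -393.5
Reactants: 1·(+90.3) + 1/2·(+0.0) + 1·(+0.0) = +90.3
ΔH_rxn = (-393.5) − (+90.3) = -483.8 kJ/mol

ΔH_rxn = -483.8 kJ/mol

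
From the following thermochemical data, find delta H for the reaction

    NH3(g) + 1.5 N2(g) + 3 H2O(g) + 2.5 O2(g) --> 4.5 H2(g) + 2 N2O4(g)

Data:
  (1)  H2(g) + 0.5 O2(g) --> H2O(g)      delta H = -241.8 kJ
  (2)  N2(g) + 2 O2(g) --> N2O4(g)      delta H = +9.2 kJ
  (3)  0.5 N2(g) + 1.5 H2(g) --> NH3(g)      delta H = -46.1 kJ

delta H = 789.9 kJ

(1) reversed and × 3: (-3)·(-241.8) = +725.4 kJ
(2) × 2: (2)·(+9.2) = +18.4 kJ
(3) reversed: +46.1 kJ
By Hess's law, delta H = (+725.4) + (+18.4) + (+46.1) = 789.9 kJ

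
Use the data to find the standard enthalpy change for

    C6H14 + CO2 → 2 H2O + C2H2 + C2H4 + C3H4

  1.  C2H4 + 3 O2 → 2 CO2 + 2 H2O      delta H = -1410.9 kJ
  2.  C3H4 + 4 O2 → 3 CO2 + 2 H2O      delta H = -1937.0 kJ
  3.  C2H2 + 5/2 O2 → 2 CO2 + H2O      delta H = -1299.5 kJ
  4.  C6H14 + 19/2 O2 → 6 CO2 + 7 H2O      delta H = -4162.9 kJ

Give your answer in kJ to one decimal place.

eq. 1 reversed: +1410.9 kJ
eq. 2 reversed: +1937.0 kJ
eq. 3 reversed: +1299.5 kJ
eq. 4 as written: -4162.9 kJ
Summing the manipulated equations, delta H = (-1)·(-1410.9) + (-1)·(-1937.0) + (-1)·(-1299.5) + (1)·(-4162.9) = 484.5 kJ

delta H = 484.5 kJ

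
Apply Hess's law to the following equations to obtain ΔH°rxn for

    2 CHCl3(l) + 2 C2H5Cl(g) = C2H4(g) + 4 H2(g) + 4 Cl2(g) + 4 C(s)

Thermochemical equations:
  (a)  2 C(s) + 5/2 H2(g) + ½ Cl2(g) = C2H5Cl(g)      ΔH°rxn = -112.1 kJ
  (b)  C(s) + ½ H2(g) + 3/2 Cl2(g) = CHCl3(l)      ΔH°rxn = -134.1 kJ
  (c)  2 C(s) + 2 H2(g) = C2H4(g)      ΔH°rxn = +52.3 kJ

(a) reversed and × 2: (-2)·(-112.1) = +224.2 kJ
(b) reversed and × 2: (-2)·(-134.1) = +268.2 kJ
(c) as written: +52.3 kJ
ΔH°rxn = (+224.2) + (+268.2) + (+52.3) = 544.7 kJ

ΔH°rxn = 544.7 kJ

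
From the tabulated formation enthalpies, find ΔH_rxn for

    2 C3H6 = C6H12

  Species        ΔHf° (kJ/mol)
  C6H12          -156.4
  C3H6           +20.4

ΔH_rxn = -197.2 kJ/mol

Products: 1·(-156.4) = -156.4
Reactants: 2·(+20.4) = +40.8
ΔH_rxn = (-156.4) − (+40.8) = -197.2 kJ/mol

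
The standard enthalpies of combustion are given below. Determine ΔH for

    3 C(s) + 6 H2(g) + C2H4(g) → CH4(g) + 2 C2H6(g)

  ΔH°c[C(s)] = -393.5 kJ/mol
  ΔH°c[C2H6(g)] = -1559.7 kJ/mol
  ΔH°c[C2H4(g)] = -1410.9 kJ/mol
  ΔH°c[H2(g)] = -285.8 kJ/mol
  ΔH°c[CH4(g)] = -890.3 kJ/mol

With combustion enthalpies, reactants minus products:
= [3·(-393.5) + 6·(-285.8) + 1·(-1410.9)] − [1·(-890.3) + 2·(-1559.7)]
= -296.5 kJ/mol

ΔH = -296.5 kJ/mol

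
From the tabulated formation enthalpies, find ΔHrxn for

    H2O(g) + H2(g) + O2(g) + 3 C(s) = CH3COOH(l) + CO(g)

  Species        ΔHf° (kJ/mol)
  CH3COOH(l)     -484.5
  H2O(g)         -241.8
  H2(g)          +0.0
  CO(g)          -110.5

ΔHrxn = -353.2 kJ/mol

Products: 1·(-484.5) + 1·(-110.5) = -595.0
Reactants: 1·(-241.8) + 1·(+0.0) + 1·(+0.0) + 3·(+0.0) = -241.8
ΔHrxn = (-595.0) − (-241.8) = -353.2 kJ/mol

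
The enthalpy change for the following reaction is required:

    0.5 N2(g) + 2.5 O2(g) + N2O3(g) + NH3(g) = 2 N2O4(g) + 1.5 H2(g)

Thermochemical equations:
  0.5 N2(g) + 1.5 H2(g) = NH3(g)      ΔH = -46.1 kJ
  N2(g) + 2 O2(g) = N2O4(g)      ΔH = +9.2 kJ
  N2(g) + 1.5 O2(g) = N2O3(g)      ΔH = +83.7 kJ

equation 1 reversed (reverse to put NH3(g) on the reactant side): +46.1 kJ
equation 2 × 2 (scale by 2 for the 2 N2O4(g)): (2)·(+9.2) = +18.4 kJ
equation 3 reversed (N2O3(g) must end up as a reactant): -83.7 kJ
Since enthalpy is a state function, ΔH = (-1)·(-46.1) + (2)·(+9.2) + (-1)·(+83.7) = -19.2 kJ

ΔH = -19.2 kJ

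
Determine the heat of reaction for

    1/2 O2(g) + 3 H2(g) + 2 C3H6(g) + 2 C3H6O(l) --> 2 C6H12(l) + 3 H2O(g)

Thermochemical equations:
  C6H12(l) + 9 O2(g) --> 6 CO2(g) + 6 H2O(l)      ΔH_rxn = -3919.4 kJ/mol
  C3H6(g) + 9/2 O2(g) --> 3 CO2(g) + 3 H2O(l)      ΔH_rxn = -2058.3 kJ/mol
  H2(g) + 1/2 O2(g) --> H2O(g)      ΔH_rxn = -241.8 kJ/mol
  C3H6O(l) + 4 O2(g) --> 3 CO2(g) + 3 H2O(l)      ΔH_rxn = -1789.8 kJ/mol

equation 1 reversed and × 2: (-2)·(-3919.4) = +7838.8 kJ/mol
equation 2 × 2: (2)·(-2058.3) = -4116.6 kJ/mol
equation 3 × 3: (3)·(-241.8) = -725.4 kJ/mol
equation 4 × 2: (2)·(-1789.8) = -3579.6 kJ/mol
ΔH_rxn = (+7838.8) + (-4116.6) + (-725.4) + (-3579.6) = -582.8 kJ/mol

ΔH_rxn = -582.8 kJ/mol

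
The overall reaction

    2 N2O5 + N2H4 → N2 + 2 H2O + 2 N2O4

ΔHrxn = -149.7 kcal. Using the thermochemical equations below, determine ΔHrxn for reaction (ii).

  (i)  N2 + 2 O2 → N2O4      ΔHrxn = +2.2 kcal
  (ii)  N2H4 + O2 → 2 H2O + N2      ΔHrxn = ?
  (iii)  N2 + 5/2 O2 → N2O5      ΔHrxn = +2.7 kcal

(i) × 2: (2)·(+2.2) = +4.4 kcal
(ii) as written: contributes x
(iii) reversed and × 2: (-2)·(+2.7) = -5.4 kcal
-149.7 = (+4.4) + (-5.4) + x
x = (-149.7 − (-1.0)) / (1) = -148.7 kcal

ΔHrxn = -148.7 kcal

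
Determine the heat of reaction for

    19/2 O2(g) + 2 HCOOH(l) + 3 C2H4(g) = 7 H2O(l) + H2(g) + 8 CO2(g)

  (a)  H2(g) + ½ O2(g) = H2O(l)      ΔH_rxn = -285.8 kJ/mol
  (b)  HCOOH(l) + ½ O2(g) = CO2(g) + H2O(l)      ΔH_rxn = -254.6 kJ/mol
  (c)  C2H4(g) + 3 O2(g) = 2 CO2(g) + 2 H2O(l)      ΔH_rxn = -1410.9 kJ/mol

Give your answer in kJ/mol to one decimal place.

ΔH_rxn = -4456.1 kJ/mol

(a) reversed (H2(g) must end up as a product): +285.8 kJ/mol
(b) × 2 (scale by 2 for the 2 HCOOH(l)): (2)·(-254.6) = -509.2 kJ/mol
(c) × 3 (×3 to match 3 C2H4(g) in the target): (3)·(-1410.9) = -4232.7 kJ/mol
ΔH_rxn = (+285.8) + (-509.2) + (-4232.7) = -4456.1 kJ/mol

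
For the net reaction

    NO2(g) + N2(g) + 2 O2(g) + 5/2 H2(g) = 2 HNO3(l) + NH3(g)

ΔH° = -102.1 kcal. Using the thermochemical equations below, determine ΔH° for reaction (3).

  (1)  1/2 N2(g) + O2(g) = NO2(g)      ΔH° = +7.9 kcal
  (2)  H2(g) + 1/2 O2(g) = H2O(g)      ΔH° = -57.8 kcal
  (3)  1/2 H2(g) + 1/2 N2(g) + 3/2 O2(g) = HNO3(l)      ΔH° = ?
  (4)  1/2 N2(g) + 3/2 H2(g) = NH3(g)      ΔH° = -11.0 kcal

(1) reversed (NO2(g) must end up as a reactant): -7.9 kcal
(2): not needed (H2O(g) appears nowhere else).
(3) × 2 (×2 to match 2 HNO3(l) in the target): contributes 2·x
(4) as written (NH3(g) already on the product side): -11.0 kcal
-102.1 = (-7.9) + (-11.0) + 2·x
x = (-102.1 − (-18.9)) / (2) = -41.6 kcal

ΔH° = -41.6 kcal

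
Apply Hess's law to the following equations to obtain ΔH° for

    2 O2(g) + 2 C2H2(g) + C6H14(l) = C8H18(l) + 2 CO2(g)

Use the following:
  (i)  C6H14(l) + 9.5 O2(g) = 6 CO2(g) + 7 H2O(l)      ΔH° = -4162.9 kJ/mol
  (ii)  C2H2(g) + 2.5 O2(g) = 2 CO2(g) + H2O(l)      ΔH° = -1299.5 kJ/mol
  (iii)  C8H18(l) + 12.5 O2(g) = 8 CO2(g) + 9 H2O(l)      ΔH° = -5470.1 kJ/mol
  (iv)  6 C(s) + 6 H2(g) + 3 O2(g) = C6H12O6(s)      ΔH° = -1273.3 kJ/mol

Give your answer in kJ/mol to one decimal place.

(i) as written: -4162.9 kJ/mol
(ii) × 2: (2)·(-1299.5) = -2599.0 kJ/mol
(iii) reversed: +5470.1 kJ/mol
(iv): not needed.
Combining the equations, ΔH° = (1)·(-4162.9) + (2)·(-1299.5) + (-1)·(-5470.1) = -1291.8 kJ/mol

ΔH° = -1291.8 kJ/mol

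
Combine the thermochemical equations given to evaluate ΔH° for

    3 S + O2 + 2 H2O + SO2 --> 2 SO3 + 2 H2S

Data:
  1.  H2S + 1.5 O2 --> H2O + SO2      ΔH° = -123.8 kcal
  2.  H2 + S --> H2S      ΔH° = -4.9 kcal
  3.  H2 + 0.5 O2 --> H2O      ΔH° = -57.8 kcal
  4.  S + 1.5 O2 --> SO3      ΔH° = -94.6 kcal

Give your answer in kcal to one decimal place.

ΔH° = -12.5 kcal

eq. 1 reversed: +123.8 kcal
eq. 2 as written: -4.9 kcal
eq. 3 reversed: +57.8 kcal
eq. 4 × 2: (2)·(-94.6) = -189.2 kcal
By Hess's law, ΔH° = (-1)·(-123.8) + (1)·(-4.9) + (-1)·(-57.8) + (2)·(-94.6) = -12.5 kcal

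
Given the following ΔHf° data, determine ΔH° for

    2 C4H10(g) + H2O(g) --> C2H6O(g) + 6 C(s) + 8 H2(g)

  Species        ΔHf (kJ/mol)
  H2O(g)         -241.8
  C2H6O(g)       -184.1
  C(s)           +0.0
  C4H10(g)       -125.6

ΔH°rxn = Σ nΔHf°(products) − Σ nΔHf°(reactants).
Products: 1·(-184.1) + 6·(+0.0) + 8·(+0.0) = -184.1
Reactants: 2·(-125.6) + 1·(-241.8) = -493.0
ΔH° = (-184.1) − (-493.0) = 308.9 kJ/mol

ΔH° = 308.9 kJ/mol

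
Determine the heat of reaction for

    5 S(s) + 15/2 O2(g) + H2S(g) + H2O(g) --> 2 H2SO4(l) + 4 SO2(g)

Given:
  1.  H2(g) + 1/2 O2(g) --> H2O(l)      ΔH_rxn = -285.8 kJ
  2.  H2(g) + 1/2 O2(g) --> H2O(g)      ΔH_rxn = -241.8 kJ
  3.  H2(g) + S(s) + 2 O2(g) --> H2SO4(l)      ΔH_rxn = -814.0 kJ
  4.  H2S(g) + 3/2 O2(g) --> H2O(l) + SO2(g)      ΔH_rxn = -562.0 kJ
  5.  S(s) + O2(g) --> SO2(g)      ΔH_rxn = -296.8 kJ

eq. 1 reversed: +285.8 kJ
eq. 2 reversed (H2O(g) must end up as a reactant): +241.8 kJ
eq. 3 × 2 (×2 to match 2 H2SO4(l) in the target): (2)·(-814.0) = -1628.0 kJ
eq. 4 as written (H2S(g) already on the reactant side): -562.0 kJ
eq. 5 × 3: (3)·(-296.8) = -890.4 kJ
By Hess's law, ΔH_rxn = (-1)·(-285.8) + (-1)·(-241.8) + (2)·(-814.0) + (1)·(-562.0) + (3)·(-296.8) = -2552.8 kJ

ΔH_rxn = -2552.8 kJ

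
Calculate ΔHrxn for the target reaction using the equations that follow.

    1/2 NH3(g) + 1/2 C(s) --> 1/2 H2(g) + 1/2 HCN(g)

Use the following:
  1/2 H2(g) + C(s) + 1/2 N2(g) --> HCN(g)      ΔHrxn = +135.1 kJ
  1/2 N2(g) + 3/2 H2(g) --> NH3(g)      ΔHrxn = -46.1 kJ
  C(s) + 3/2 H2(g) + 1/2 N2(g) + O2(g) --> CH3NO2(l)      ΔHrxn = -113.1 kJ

ΔHrxn = 90.6 kJ

equation 1 × 1/2 (scale by 1/2 for the 1/2 HCN(g)): (1/2)·(+135.1) = +67.55 kJ
equation 2 reversed and × 1/2 (reverse to put NH3(g) on the reactant side; ×1/2 to match 1/2 NH3(g) in the target): (-1/2)·(-46.1) = +23.05 kJ
equation 3: not needed (CH3NO2(l) appears nowhere else).
ΔHrxn = (1/2)·(+135.1) + (-1/2)·(-46.1) = 90.6 kJ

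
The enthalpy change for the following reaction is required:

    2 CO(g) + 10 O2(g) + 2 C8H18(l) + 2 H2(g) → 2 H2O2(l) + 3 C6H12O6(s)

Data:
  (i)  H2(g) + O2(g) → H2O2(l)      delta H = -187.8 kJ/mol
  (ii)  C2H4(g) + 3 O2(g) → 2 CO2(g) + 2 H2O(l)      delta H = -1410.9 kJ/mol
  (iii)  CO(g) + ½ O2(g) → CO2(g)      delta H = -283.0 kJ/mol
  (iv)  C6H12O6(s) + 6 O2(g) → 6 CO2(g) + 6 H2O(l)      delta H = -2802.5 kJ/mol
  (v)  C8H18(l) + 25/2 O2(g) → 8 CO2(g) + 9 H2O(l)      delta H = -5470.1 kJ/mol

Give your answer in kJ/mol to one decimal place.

(i) × 2 (scale by 2 for the 2 H2O2(l)): (2)·(-187.8) = -375.6 kJ/mol
(ii): not needed (C2H4(g) appears nowhere else).
(iii) × 2 (×2 to match 2 CO(g) in the target): (2)·(-283.0) = -566.0 kJ/mol
(iv) reversed and × 3 (C6H12O6(s) must end up as a product; ×3 to match 3 C6H12O6(s) in the target): (-3)·(-2802.5) = +8407.5 kJ/mol
(v) × 2 (×2 to match 2 C8H18(l) in the target): (2)·(-5470.1) = -10940.2 kJ/mol
Summing the manipulated equations, delta H = (-375.6) + (-566.0) + (+8407.5) + (-10940.2) = -3474.3 kJ/mol

delta H = -3474.3 kJ/mol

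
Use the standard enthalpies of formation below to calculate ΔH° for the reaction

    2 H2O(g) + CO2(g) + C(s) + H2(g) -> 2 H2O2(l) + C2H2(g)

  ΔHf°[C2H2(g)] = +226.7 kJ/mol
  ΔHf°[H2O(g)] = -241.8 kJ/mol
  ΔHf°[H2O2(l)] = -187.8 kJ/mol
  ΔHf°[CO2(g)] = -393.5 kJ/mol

ΔH° = 728.2 kJ/mol

Products: 2·(-187.8) + 1·(+226.7) = -148.9
Reactants: 2·(-241.8) + 1·(-393.5) + 1·(+0.0) + 1·(+0.0) = -877.1
ΔH° = (-148.9) − (-877.1) = 728.2 kJ/mol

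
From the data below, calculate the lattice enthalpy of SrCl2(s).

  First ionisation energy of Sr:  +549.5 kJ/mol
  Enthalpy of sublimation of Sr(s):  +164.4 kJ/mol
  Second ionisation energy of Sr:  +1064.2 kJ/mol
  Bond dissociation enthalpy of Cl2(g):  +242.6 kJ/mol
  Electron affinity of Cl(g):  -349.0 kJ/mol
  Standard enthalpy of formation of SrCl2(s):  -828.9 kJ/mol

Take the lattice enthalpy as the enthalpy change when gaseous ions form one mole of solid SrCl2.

ΔHf° = 1·ΔHsub + 1·(ΣIE) + 1·D(Cl2) + 2·EA + U
-828.9 = 1·(+164.4) + 1·(+1613.7) + 1·(+242.6) + 2·(-349.0) + U
U = -828.9 − (+1322.7) = -2151.6 kJ/mol

U = -2151.6 kJ/mol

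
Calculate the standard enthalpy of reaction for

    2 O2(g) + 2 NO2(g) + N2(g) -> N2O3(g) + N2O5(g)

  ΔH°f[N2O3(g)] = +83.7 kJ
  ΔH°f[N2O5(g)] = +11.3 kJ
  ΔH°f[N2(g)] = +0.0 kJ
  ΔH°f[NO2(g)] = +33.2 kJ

ΔH°rxn = Σ nΔHf°(products) − Σ nΔHf°(reactants).
Products: 1·(+83.7) + 1·(+11.3) = +95.0
Reactants: 2·(+0.0) + 2·(+33.2) + 1·(+0.0) = +66.4
ΔH° = (+95.0) − (+66.4) = 28.6 kJ

ΔH° = 28.6 kJ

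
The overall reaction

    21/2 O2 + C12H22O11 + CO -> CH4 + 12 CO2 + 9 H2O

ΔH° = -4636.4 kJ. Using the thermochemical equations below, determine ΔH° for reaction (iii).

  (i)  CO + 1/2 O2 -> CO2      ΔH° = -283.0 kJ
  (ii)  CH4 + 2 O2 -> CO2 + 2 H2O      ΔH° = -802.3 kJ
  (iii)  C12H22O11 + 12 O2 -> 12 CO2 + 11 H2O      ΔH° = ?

(i) as written (CO already on the reactant side): -283.0 kJ
(ii) reversed (CH4 must end up as a product): +802.3 kJ
(iii) as written (C12H22O11 already on the reactant side): contributes x
-4636.4 = (-283.0) + (+802.3) + x
x = (-4636.4 − (+519.3)) / (1) = -5155.7 kJ

ΔH° = -5155.7 kJ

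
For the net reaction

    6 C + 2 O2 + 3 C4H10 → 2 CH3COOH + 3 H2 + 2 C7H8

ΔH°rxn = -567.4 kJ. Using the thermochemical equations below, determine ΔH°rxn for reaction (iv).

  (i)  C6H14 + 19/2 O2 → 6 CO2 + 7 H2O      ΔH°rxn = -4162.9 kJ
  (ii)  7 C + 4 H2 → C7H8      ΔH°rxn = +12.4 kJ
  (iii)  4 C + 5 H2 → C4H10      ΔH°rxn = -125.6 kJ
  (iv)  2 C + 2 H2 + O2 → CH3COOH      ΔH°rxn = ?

(i): not needed.
(ii) × 2: (2)·(+12.4) = +24.8 kJ
(iii) reversed and × 3: (-3)·(-125.6) = +376.8 kJ
(iv) × 2: contributes 2·x
-567.4 = (+24.8) + (+376.8) + 2·x
x = (-567.4 − (+401.6)) / (2) = -484.5 kJ

ΔH°rxn = -484.5 kJ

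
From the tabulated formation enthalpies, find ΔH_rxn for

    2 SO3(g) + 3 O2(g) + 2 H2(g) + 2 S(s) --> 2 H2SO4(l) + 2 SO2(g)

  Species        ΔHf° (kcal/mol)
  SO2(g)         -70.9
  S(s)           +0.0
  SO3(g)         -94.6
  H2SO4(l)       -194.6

ΔH°rxn = Σ nΔHf°(products) − Σ nΔHf°(reactants).
Products: 2·(-194.6) + 2·(-70.9) = -531.0
Reactants: 2·(-94.6) + 3·(+0.0) + 2·(+0.0) + 2·(+0.0) = -189.2
ΔH_rxn = (-531.0) − (-189.2) = -341.8 kcal/mol

ΔH_rxn = -341.8 kcal/mol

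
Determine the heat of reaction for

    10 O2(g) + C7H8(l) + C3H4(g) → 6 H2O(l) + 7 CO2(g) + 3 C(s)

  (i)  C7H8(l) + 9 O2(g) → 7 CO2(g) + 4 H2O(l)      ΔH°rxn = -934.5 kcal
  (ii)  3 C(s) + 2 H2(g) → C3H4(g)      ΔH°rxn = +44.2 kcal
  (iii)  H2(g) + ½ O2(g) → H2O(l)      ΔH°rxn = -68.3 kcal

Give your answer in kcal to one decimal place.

(i) as written (C7H8(l) already on the reactant side): -934.5 kcal
(ii) reversed (reverse to put C3H4(g) on the reactant side): -44.2 kcal
(iii) × 2: (2)·(-68.3) = -136.6 kcal
Since enthalpy is a state function, ΔH°rxn = (1)·(-934.5) + (-1)·(+44.2) + (2)·(-68.3) = -1115.3 kcal

ΔH°rxn = -1115.3 kcal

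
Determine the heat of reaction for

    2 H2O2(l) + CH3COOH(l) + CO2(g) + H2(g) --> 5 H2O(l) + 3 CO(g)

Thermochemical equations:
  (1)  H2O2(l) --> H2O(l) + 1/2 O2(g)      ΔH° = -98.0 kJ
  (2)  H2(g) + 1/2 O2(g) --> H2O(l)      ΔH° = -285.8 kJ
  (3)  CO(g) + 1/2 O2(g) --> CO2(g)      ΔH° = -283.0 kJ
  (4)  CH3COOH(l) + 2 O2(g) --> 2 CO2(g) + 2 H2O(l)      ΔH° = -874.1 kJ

ΔH° = -506.9 kJ

(1) × 2 (×2 to match 2 H2O2(l) in the target): (2)·(-98.0) = -196.0 kJ
(2) as written (H2(g) already on the reactant side): -285.8 kJ
(3) reversed and × 3 (reverse to put CO(g) on the product side; scale by 3 for the 3 CO(g)): (-3)·(-283.0) = +849.0 kJ
(4) as written (CH3COOH(l) already on the reactant side): -874.1 kJ
ΔH° = (-196.0) + (-285.8) + (+849.0) + (-874.1) = -506.9 kJ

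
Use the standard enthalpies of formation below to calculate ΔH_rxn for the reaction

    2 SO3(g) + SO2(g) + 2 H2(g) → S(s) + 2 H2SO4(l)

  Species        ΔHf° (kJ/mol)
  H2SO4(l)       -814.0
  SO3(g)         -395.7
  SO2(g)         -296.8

Products: 1·(+0.0) + 2·(-814.0) = -1628.0
Reactants: 2·(-395.7) + 1·(-296.8) + 2·(+0.0) = -1088.2
ΔH_rxn = (-1628.0) − (-1088.2) = -539.8 kJ/mol

ΔH_rxn = -539.8 kJ/mol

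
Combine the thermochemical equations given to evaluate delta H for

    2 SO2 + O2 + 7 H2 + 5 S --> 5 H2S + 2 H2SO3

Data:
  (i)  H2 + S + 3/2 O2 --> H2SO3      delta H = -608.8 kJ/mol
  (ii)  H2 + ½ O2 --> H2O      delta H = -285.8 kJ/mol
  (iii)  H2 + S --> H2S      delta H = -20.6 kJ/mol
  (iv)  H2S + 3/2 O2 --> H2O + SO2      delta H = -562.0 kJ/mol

(i) × 2 (scale by 2 for the 2 H2SO3): (2)·(-608.8) = -1217.6 kJ/mol
(ii) × 2: (2)·(-285.8) = -571.6 kJ/mol
(iii) × 3: (3)·(-20.6) = -61.8 kJ/mol
(iv) reversed and × 2 (SO2 must end up as a reactant; ×2 to match 2 SO2 in the target): (-2)·(-562.0) = +1124.0 kJ/mol
Since enthalpy is a state function, delta H = (2)·(-608.8) + (2)·(-285.8) + (3)·(-20.6) + (-2)·(-562.0) = -727.0 kJ/mol

delta H = -727.0 kJ/mol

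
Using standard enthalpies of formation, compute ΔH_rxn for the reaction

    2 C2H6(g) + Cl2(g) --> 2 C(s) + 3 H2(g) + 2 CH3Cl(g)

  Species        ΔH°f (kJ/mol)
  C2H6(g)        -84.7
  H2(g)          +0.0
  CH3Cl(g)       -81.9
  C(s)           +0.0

Products: 2·(+0.0) + 3·(+0.0) + 2·(-81.9) = -163.8
Reactants: 2·(-84.7) + 1·(+0.0) = -169.4
ΔH_rxn = (-163.8) − (-169.4) = 5.6 kJ/mol

ΔH_rxn = 5.6 kJ/mol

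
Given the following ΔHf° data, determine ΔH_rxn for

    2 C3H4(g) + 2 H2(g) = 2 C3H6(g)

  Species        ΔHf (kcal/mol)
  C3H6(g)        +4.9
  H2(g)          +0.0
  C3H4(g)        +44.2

Products: 2·(+4.9) = +9.8
Reactants: 2·(+44.2) + 2·(+0.0) = +88.4
ΔH_rxn = (+9.8) − (+88.4) = -78.6 kcal/mol

ΔH_rxn = -78.6 kcal/mol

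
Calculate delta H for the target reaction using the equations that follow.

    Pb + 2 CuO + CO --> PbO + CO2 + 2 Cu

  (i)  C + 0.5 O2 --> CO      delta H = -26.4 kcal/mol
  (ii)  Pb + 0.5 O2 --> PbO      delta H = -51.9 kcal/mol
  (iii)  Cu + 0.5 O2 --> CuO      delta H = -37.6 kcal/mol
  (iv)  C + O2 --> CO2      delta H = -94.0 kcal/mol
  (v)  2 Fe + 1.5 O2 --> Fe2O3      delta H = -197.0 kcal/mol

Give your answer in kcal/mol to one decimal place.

delta H = -44.3 kcal/mol

(i) reversed (CO must end up as a reactant): +26.4 kcal/mol
(ii) as written (PbO already on the product side): -51.9 kcal/mol
(iii) reversed and × 2 (CuO must end up as a reactant; scale by 2 for the 2 CuO): (-2)·(-37.6) = +75.2 kcal/mol
(iv) as written (CO2 already on the product side): -94.0 kcal/mol
(v): not needed (Fe appears nowhere else).
delta H = (+26.4) + (-51.9) + (+75.2) + (-94.0) = -44.3 kcal/mol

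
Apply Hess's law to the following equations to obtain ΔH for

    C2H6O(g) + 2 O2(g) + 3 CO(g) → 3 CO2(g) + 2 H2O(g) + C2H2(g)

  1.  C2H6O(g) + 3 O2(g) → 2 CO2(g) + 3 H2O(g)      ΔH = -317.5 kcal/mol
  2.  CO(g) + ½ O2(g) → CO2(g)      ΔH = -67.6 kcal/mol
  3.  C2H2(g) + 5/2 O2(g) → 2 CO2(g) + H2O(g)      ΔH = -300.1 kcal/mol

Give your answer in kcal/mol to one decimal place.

ΔH = -220.2 kcal/mol

eq. 1 as written: -317.5 kcal/mol
eq. 2 × 3: (3)·(-67.6) = -202.8 kcal/mol
eq. 3 reversed: +300.1 kcal/mol
By Hess's law, ΔH = (-317.5) + (-202.8) + (+300.1) = -220.2 kcal/mol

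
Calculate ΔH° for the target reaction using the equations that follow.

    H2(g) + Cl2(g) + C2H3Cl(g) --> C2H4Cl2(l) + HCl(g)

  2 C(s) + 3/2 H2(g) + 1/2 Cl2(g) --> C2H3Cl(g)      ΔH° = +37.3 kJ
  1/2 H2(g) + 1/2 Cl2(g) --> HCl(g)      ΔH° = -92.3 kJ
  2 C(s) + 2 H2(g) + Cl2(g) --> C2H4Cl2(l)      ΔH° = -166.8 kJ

equation 1 reversed (C2H3Cl(g) must end up as a reactant): -37.3 kJ
equation 2 as written (HCl(g) already on the product side): -92.3 kJ
equation 3 as written (C2H4Cl2(l) already on the product side): -166.8 kJ
ΔH° = (-37.3) + (-92.3) + (-166.8) = -296.4 kJ

ΔH° = -296.4 kJ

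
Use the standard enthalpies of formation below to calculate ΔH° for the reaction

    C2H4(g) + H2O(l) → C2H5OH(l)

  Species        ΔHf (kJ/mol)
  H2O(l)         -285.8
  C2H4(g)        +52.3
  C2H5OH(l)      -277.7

ΔH° = -44.2 kJ/mol

ΔH°rxn = Σ nΔHf°(products) − Σ nΔHf°(reactants).
Products: 1·(-277.7) = -277.7
Reactants: 1·(+52.3) + 1·(-285.8) = -233.5
ΔH° = (-277.7) − (-233.5) = -44.2 kJ/mol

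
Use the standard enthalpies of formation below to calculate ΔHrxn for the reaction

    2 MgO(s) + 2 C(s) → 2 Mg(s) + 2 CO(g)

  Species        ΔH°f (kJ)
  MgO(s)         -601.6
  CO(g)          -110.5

ΔHrxn = 982.2 kJ

Products: 2·(+0.0) + 2·(-110.5) = -221.0
Reactants: 2·(-601.6) + 2·(+0.0) = -1203.2
ΔHrxn = (-221.0) − (-1203.2) = 982.2 kJ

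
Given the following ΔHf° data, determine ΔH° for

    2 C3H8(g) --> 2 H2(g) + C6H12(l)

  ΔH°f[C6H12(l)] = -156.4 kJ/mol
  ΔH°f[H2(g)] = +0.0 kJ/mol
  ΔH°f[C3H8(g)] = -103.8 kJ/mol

Products: 2·(+0.0) + 1·(-156.4) = -156.4
Reactants: 2·(-103.8) = -207.6
ΔH° = (-156.4) − (-207.6) = 51.2 kJ/mol

ΔH° = 51.2 kJ/mol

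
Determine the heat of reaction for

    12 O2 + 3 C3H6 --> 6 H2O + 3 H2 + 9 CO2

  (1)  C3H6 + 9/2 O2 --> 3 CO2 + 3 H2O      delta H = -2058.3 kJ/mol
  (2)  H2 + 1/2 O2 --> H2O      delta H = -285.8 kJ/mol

delta H = -5317.5 kJ/mol

(1) × 3 (×3 to match 3 C3H6 in the target): (3)·(-2058.3) = -6174.9 kJ/mol
(2) reversed and × 3 (H2 must end up as a product; ×3 to match 3 H2 in the target): (-3)·(-285.8) = +857.4 kJ/mol
delta H = (-6174.9) + (+857.4) = -5317.5 kJ/mol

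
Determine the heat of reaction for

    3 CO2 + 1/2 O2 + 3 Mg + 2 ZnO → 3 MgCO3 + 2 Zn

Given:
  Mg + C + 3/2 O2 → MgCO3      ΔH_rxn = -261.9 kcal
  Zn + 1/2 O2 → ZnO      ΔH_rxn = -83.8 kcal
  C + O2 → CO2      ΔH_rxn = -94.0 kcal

equation 1 × 3: (3)·(-261.9) = -785.7 kcal
equation 2 reversed and × 2: (-2)·(-83.8) = +167.6 kcal
equation 3 reversed and × 3: (-3)·(-94.0) = +282.0 kcal
By Hess's law, ΔH_rxn = (-785.7) + (+167.6) + (+282.0) = -336.1 kcal

ΔH_rxn = -336.1 kcal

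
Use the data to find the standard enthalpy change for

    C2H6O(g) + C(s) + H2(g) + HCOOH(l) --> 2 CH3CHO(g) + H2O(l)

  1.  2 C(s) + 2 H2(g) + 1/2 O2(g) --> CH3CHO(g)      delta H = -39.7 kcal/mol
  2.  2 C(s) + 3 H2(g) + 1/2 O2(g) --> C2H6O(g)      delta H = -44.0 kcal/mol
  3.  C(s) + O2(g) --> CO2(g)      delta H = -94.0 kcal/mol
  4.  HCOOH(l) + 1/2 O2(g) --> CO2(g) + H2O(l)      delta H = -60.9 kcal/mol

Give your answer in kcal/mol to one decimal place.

delta H = -2.3 kcal/mol

eq. 1 × 2 (×2 to match 2 CH3CHO(g) in the target): (2)·(-39.7) = -79.4 kcal/mol
eq. 2 reversed (reverse to put C2H6O(g) on the reactant side): +44.0 kcal/mol
eq. 3 reversed: +94.0 kcal/mol
eq. 4 as written (HCOOH(l) already on the reactant side): -60.9 kcal/mol
delta H = (2)·(-39.7) + (-1)·(-44.0) + (-1)·(-94.0) + (1)·(-60.9) = -2.3 kcal/mol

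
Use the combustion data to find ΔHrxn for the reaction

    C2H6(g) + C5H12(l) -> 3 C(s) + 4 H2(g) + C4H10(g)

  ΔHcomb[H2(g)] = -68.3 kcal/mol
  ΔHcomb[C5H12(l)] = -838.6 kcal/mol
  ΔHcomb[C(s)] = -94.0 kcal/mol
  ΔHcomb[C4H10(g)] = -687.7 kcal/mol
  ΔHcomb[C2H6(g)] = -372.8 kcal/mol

ΔHrxn = 31.5 kcal/mol

With combustion enthalpies, reactants minus products:
= [1·(-372.8) + 1·(-838.6)] − [3·(-94.0) + 4·(-68.3) + 1·(-687.7)]
= 31.5 kcal/mol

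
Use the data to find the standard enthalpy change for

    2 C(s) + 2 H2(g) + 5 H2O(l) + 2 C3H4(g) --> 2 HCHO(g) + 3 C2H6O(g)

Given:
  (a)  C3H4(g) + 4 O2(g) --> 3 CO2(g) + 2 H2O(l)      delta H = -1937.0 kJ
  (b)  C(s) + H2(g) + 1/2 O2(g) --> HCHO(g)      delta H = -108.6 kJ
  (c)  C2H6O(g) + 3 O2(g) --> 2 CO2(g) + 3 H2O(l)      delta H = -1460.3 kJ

(a) × 2 (scale by 2 for the 2 C3H4(g)): (2)·(-1937.0) = -3874.0 kJ
(b) × 2 (scale by 2 for the 2 HCHO(g)): (2)·(-108.6) = -217.2 kJ
(c) reversed and × 3 (reverse to put C2H6O(g) on the product side; scale by 3 for the 3 C2H6O(g)): (-3)·(-1460.3) = +4380.9 kJ
Since enthalpy is a state function, delta H = (2)·(-1937.0) + (2)·(-108.6) + (-3)·(-1460.3) = 289.7 kJ

delta H = 289.7 kJ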